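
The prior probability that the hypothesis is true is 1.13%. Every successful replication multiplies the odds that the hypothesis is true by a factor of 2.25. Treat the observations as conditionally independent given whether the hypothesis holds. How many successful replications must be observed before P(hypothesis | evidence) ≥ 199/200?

13

Prior odds: 0.0113 ÷ 0.9887 = 113/9887.
Likelihood ratio per successful replication = 2.25.
Target posterior odds = 0.995/0.005 = 199.
Need (113/9887) × 2.25ⁿ ≥ 199, i.e. 2.25ⁿ ≥ 1967513/113.
2.25¹² ≈16834.1 falls short of 1967513/113 but 2.25¹³ ≈37876.8 reaches it, so n = 13.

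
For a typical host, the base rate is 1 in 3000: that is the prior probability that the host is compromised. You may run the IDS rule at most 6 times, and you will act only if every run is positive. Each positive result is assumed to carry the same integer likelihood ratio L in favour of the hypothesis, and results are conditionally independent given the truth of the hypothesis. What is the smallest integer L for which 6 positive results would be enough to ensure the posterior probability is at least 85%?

6

Prior odds = (1/3000)/(2999/3000) = 1/2999.
Target odds = 0.85/0.15 = 17/3.
Need L⁶ ≥ 17/3 ÷ (1/2999) = 50983/3.
5⁶ = 15625 < 50983/3 ≤ 46656 = 6⁶, so L = 6.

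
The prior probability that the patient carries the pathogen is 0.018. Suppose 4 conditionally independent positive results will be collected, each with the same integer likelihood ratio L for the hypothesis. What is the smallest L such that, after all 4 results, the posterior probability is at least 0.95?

Prior odds = 0.018/0.982 = 9/491.
Target odds = 0.95/0.05 = 19.
Need L⁴ ≥ 19 ÷ (9/491) = 9329/9.
5⁴ = 625 < 9329/9 ≤ 1296 = 6⁴, so L = 6.

6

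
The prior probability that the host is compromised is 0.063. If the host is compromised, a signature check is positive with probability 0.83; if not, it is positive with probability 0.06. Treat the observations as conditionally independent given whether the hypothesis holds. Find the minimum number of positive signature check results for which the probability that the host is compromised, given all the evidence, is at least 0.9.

2

Prior odds = 0.063/0.937 = 63/937.
Likelihood ratio of a positive = 0.83/0.06 = 83/6.
Target posterior odds = 0.9/0.1 = 9.
Need (63/937) × (83/6)ⁿ ≥ 9, i.e. (83/6)ⁿ ≥ 937/7.
(83/6)¹ = 83/6 falls short of 937/7 but (83/6)² = 6889/36 reaches it, so n = 2.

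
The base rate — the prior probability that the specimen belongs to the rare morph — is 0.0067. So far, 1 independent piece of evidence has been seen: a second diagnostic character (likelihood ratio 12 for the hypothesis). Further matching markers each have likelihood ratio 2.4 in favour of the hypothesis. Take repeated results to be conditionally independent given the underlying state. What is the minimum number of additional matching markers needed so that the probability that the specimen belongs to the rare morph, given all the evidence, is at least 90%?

Prior odds = 0.0067/0.9933 = 67/9933.
Bayes factor of the evidence already in hand = 12.
Odds after that evidence = (67/9933) × 12 = 268/3311.
Target odds = 0.9/0.1 = 9.
Need 2.4ⁿ ≥ 9 ÷ (268/3311) = 29799/268.
2.4⁵ = 79.62624 falls short of 29799/268 but 2.4⁶ = 2985984/15625 reaches it, so n = 6.

6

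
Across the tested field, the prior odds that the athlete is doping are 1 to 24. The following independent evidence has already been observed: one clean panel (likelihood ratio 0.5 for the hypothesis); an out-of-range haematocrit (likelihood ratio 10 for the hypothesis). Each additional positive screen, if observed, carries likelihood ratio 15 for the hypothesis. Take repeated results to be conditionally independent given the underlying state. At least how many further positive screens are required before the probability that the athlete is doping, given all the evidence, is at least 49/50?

Prior odds = 1/24.
Combined Bayes factor of the evidence already in hand = 0.5 × 10 = 5.
Odds after that evidence = (1/24) × 5 = 5/24.
Target odds = 0.98/0.02 = 49.
Need 15ⁿ ≥ 49 ÷ (5/24) = 235.2.
15² = 225 falls short of 235.2 but 15³ = 3375 reaches it, so n = 3.

3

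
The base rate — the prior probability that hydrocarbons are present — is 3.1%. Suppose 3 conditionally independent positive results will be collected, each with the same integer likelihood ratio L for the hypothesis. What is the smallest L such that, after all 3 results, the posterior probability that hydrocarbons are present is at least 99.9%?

32

Prior odds = 0.031/0.969 = 31/969.
Target odds = 0.999/0.001 = 999.
Need L³ ≥ 999 ÷ (31/969) = 968031/31.
31³ = 29791 < 968031/31 ≤ 32768 = 32³, so L = 32.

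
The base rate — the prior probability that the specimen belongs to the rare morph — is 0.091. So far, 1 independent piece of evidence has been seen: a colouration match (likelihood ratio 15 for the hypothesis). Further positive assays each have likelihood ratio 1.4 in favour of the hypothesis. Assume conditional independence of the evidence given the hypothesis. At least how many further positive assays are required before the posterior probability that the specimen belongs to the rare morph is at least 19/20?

8

Prior odds = 0.091/0.909 = 91/909.
Bayes factor of the evidence already in hand = 15.
Odds after that evidence = (91/909) × 15 = 455/303.
Target odds = 0.95/0.05 = 19.
Need 1.4ⁿ ≥ 19 ÷ (455/303) = 5757/455.
1.4⁷ = 823543/78125 falls short of 5757/455 but 1.4⁸ = 5764801/390625 reaches it, so n = 8.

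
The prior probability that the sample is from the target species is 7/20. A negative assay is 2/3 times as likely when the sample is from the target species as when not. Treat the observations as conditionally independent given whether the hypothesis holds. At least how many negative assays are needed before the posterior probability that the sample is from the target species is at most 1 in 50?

Prior odds: 0.35 ÷ 0.65 = 7/13.
Likelihood ratio per negative assay = 2/3.
Target posterior odds = 0.02/0.98 = 1/49.
Need (7/13) × (2/3)ⁿ ≤ 1/49, i.e. (2/3)ⁿ ≤ 13/343.
(2/3)⁸ = 256/6561 is still above 13/343 but (2/3)⁹ = 512/19683 is at or below it, so n = 9.

9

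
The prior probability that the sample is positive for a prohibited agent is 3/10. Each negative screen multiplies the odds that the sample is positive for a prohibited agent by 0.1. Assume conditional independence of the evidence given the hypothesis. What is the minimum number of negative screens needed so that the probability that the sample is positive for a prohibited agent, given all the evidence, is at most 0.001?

3

Prior odds = 0.3/0.7 = 3/7.
Likelihood ratio per negative screen = 0.1.
Target posterior odds = 0.001/0.999 = 1/999.
Require 0.1ⁿ ≤ 1/999 ÷ (3/7) = 7/2997.
0.1² = 0.01 is still above 7/2997 but 0.1³ = 0.001 is at or below it, so n = 3.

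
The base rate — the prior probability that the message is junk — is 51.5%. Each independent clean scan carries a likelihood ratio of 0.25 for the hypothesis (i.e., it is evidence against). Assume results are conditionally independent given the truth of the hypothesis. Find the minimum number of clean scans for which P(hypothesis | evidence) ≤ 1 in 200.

4

Prior odds = 0.515/0.485 = 103/97.
Likelihood ratio per clean scan = 0.25.
Target posterior odds = 0.005/0.995 = 1/199.
Need (103/97) × 0.25ⁿ ≤ 1/199, i.e. 0.25ⁿ ≤ 97/20497.
0.25³ = 0.015625 is still above 97/20497 but 0.25⁴ = 0.00390625 is at or below it, so n = 4.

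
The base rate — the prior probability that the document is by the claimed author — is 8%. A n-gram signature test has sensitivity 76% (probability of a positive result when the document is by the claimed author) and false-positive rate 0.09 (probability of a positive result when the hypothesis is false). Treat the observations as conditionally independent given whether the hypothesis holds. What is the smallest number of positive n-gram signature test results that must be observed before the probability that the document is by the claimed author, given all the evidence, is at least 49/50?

Prior odds = 0.08/0.92 = 2/23.
Likelihood ratio of a positive result = 0.76/0.09 = 76/9.
Target odds: 0.98 ÷ 0.02 = 49.
Require (76/9)ⁿ ≥ 49 ÷ (2/23) = 563.5.
(76/9)² = 5776/81 falls short of 563.5 but (76/9)³ = 438976/729 reaches it, so n = 3.

3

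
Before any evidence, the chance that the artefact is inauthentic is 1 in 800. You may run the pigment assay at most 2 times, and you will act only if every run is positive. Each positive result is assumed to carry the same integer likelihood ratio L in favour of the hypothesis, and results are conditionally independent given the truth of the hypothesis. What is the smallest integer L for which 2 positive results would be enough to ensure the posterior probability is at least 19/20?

124

Prior odds = 0.00125/0.99875 = 1/799.
Target odds = 0.95/0.05 = 19.
Need L² ≥ 19 ÷ (1/799) = 15181.
123² = 15129 < 15181 ≤ 15376 = 124², so L = 124.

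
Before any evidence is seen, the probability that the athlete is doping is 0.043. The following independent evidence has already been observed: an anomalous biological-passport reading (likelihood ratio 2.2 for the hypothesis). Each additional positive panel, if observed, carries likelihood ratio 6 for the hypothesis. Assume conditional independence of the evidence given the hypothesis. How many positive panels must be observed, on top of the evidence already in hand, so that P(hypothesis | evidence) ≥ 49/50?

Prior odds = 0.043/0.957 = 43/957.
Bayes factor of the evidence already in hand = 2.2.
Odds after that evidence = (43/957) × 2.2 = 43/435.
Target odds = 0.98/0.02 = 49.
Need 6ⁿ ≥ 49 ÷ (43/435) = 21315/43.
6³ = 216 falls short of 21315/43 but 6⁴ = 1296 reaches it, so n = 4.

4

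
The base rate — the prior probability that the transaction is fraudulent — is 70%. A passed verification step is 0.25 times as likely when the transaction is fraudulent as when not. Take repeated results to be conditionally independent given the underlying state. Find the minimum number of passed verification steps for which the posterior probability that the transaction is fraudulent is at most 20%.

2

Prior odds = 0.7/0.3 = 7/3.
Likelihood ratio per passed verification step = 0.25.
Target odds: 0.2 ÷ 0.8 = 0.25.
Require 0.25ⁿ ≤ 0.25 ÷ (7/3) = 3/28.
0.25¹ = 0.25 is still above 3/28 but 0.25² = 0.0625 is at or below it, so n = 2.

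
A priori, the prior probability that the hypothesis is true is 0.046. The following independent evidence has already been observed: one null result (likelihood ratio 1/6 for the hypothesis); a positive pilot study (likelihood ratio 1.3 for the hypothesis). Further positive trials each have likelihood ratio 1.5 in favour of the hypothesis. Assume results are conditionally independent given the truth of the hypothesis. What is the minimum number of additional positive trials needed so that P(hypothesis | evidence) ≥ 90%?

Prior odds = 0.046/0.954 = 23/477.
Combined Bayes factor of the evidence already in hand = (1/6) × 1.3 = 13/60.
Odds after that evidence = (23/477) × 13/60 = 299/28620.
Target odds = 0.9/0.1 = 9.
Need 1.5ⁿ ≥ 9 ÷ (299/28620) = 257580/299.
1.5¹⁶ = 43046721/65536 falls short of 257580/299 but 1.5¹⁷ = 129140163/131072 reaches it, so n = 17.

17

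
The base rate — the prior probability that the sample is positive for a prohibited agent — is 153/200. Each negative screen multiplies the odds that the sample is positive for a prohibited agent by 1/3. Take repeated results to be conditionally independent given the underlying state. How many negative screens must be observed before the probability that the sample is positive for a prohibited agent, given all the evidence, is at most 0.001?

Prior odds = 0.765/0.235 = 153/47.
Likelihood ratio per negative screen = 1/3.
Target odds: 0.001 ÷ 0.999 = 1/999.
Need (153/47) × (1/3)ⁿ ≤ 1/999, i.e. (1/3)ⁿ ≤ 47/152847.
(1/3)⁷ = 1/2187 is still above 47/152847 but (1/3)⁸ = 1/6561 is at or below it, so n = 8.

8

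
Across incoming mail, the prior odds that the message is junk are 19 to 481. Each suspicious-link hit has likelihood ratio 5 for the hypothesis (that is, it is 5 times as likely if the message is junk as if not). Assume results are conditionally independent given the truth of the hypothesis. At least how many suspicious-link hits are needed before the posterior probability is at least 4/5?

Prior odds = 19/481.
Likelihood ratio per suspicious-link hit = 5.
Target odds: 0.8 ÷ 0.2 = 4.
Require 5ⁿ ≥ 4 ÷ (19/481) = 1924/19.
5² = 25 falls short of 1924/19 but 5³ = 125 reaches it, so n = 3.

3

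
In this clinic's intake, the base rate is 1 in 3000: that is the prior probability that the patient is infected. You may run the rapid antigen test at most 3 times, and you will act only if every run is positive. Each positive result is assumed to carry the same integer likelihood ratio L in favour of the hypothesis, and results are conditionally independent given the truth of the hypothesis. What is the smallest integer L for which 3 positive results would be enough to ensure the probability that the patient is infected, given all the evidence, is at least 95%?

Prior odds = (1/3000)/(2999/3000) = 1/2999.
Target odds = 0.95/0.05 = 19.
Need L³ ≥ 19 ÷ (1/2999) = 56981.
38³ = 54872 < 56981 ≤ 59319 = 39³, so L = 39.

39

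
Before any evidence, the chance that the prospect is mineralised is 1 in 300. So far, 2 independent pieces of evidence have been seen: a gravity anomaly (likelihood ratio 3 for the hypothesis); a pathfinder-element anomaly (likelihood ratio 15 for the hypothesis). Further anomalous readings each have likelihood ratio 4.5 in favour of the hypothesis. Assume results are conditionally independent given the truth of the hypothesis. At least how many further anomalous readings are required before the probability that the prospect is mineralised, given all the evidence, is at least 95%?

Prior odds = (1/300)/(299/300) = 1/299.
Combined Bayes factor of the evidence already in hand = 3 × 15 = 45.
Odds after that evidence = (1/299) × 45 = 45/299.
Target odds = 0.95/0.05 = 19.
Need 4.5ⁿ ≥ 19 ÷ (45/299) = 5681/45.
4.5³ = 91.125 falls short of 5681/45 but 4.5⁴ = 410.0625 reaches it, so n = 4.

4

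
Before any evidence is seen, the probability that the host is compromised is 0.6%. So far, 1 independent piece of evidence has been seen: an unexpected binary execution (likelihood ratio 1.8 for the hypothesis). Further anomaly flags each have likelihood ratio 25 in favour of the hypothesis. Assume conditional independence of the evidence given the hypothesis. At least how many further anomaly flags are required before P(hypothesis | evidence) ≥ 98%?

3

Prior odds = 0.006/0.994 = 3/497.
Bayes factor of the evidence already in hand = 1.8.
Odds after that evidence = (3/497) × 1.8 = 27/2485.
Target odds = 0.98/0.02 = 49.
Need 25ⁿ ≥ 49 ÷ (27/2485) = 121765/27.
25² = 625 falls short of 121765/27 but 25³ = 15625 reaches it, so n = 3.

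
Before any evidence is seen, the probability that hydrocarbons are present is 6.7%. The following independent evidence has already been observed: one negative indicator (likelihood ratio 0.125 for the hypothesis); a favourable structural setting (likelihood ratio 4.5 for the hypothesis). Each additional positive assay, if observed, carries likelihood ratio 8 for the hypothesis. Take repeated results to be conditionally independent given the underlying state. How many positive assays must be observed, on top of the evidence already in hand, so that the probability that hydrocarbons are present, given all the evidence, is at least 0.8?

Prior odds = 0.067/0.933 = 67/933.
Combined Bayes factor of the evidence already in hand = 0.125 × 4.5 = 0.5625.
Odds after that evidence = (67/933) × 0.5625 = 201/4976.
Target odds = 0.8/0.2 = 4.
Need 8ⁿ ≥ 4 ÷ (201/4976) = 19904/201.
8² = 64 falls short of 19904/201 but 8³ = 512 reaches it, so n = 3.

3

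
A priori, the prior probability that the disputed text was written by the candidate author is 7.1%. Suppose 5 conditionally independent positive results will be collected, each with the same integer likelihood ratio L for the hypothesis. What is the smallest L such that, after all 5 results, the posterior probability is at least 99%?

Prior odds = 0.071/0.929 = 71/929.
Target odds = 0.99/0.01 = 99.
Need L⁵ ≥ 99 ÷ (71/929) = 91971/71.
4⁵ = 1024 < 91971/71 ≤ 3125 = 5⁵, so L = 5.

5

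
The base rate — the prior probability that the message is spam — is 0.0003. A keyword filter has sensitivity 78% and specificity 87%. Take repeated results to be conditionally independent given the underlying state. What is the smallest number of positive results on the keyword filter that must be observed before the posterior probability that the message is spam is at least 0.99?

8

Prior odds = 0.0003/0.9997 = 3/9997.
False-positive rate = 1 − 0.87 = 0.13; likelihood ratio of a positive = 0.78/0.13 = 6.
Target posterior odds = 0.99/0.01 = 99.
Require 6ⁿ ≥ 99 ÷ (3/9997) = 329901.
6⁷ = 279936 falls short of 329901 but 6⁸ = 1679616 reaches it, so n = 8.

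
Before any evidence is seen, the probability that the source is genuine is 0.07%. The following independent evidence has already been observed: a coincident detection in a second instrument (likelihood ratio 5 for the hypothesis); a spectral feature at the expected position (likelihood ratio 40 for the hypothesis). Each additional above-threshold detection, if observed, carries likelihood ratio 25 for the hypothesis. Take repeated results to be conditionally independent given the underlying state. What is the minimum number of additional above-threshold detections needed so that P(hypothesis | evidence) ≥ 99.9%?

Prior odds = 0.0007/0.9993 = 7/9993.
Combined Bayes factor of the evidence already in hand = 5 × 40 = 200.
Odds after that evidence = (7/9993) × 200 = 1400/9993.
Target odds = 0.999/0.001 = 999.
Need 25ⁿ ≥ 999 ÷ (1400/9993) = 9983007/1400.
25² = 625 falls short of 9983007/1400 but 25³ = 15625 reaches it, so n = 3.

3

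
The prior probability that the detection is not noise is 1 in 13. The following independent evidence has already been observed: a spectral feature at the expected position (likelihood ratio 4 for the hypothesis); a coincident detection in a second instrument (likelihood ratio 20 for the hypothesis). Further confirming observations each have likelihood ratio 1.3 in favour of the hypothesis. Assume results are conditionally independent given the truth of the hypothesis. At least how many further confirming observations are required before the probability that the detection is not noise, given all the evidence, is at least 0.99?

Prior odds = (1/13)/(12/13) = 1/12.
Combined Bayes factor of the evidence already in hand = 4 × 20 = 80.
Odds after that evidence = (1/12) × 80 = 20/3.
Target odds = 0.99/0.01 = 99.
Need 1.3ⁿ ≥ 99 ÷ (20/3) = 14.85.
1.3¹⁰ ≈13.7858 falls short of 14.85 but 1.3¹¹ ≈17.9216 reaches it, so n = 11.

11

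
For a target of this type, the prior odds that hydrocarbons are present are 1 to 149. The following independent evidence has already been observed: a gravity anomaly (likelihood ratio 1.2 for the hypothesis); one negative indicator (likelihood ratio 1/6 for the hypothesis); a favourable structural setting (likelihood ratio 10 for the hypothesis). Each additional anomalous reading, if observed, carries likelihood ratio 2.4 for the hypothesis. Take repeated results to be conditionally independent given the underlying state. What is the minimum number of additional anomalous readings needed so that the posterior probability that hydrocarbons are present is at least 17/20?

7

Prior odds = 1/149.
Combined Bayes factor of the evidence already in hand = 1.2 × (1/6) × 10 = 2.
Odds after that evidence = (1/149) × 2 = 2/149.
Target odds = 0.85/0.15 = 17/3.
Need 2.4ⁿ ≥ 17/3 ÷ (2/149) = 2533/6.
2.4⁶ = 2985984/15625 falls short of 2533/6 but 2.4⁷ = 35831808/78125 reaches it, so n = 7.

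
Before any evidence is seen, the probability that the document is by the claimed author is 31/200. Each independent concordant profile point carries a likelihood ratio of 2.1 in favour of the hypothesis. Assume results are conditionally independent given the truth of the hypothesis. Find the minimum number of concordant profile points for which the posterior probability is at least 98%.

8

Prior odds = 0.155/0.845 = 31/169.
Likelihood ratio per concordant profile point = 2.1.
Target posterior odds = 0.98/0.02 = 49.
Need (31/169) × 2.1ⁿ ≥ 49, i.e. 2.1ⁿ ≥ 8281/31.
2.1⁷ ≈180.109 falls short of 8281/31 but 2.1⁸ ≈378.229 reaches it, so n = 8.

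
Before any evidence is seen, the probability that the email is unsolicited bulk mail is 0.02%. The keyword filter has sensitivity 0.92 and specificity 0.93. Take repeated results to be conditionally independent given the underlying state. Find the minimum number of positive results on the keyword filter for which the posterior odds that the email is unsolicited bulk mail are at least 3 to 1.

4

Prior odds = 0.0002/0.9998 = 1/4999.
False-positive rate = 1 − 0.93 = 0.07; likelihood ratio of a positive = 0.92/0.07 = 92/7.
Target odds = 3.
Require (92/7)ⁿ ≥ 3 ÷ (1/4999) = 14997.
(92/7)³ = 778688/343 falls short of 14997 but (92/7)⁴ = 71639296/2401 reaches it, so n = 4.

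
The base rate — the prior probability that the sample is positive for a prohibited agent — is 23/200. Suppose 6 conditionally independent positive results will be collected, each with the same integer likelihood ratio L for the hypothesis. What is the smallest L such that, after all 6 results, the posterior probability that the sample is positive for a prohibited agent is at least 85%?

Prior odds = 0.115/0.885 = 23/177.
Target odds = 0.85/0.15 = 17/3.
Need L⁶ ≥ 17/3 ÷ (23/177) = 1003/23.
1⁶ = 1 < 1003/23 ≤ 64 = 2⁶, so L = 2.

2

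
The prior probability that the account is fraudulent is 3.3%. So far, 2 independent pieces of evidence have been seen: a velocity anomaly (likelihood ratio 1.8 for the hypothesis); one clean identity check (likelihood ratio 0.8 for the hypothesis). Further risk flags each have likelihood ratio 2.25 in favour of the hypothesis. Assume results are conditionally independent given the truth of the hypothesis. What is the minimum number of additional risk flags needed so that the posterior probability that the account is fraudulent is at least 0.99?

Prior odds = 0.033/0.967 = 33/967.
Combined Bayes factor of the evidence already in hand = 1.8 × 0.8 = 1.44.
Odds after that evidence = (33/967) × 1.44 = 1188/24175.
Target odds = 0.99/0.01 = 99.
Need 2.25ⁿ ≥ 99 ÷ (1188/24175) = 24175/12.
2.25⁹ = 387420489/262144 falls short of 24175/12 but 2.25¹⁰ ≈3325.26 reaches it, so n = 10.

10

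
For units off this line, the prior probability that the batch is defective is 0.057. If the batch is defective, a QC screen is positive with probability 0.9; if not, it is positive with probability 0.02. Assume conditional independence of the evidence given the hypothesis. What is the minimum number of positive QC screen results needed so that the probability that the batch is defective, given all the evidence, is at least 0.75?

2

Prior odds: 0.057 ÷ 0.943 = 57/943.
Likelihood ratio of a positive = 0.9/0.02 = 45.
Target odds: 0.75 ÷ 0.25 = 3.
Require 45ⁿ ≥ 3 ÷ (57/943) = 943/19.
45¹ = 45 falls short of 943/19 but 45² = 2025 reaches it, so n = 2.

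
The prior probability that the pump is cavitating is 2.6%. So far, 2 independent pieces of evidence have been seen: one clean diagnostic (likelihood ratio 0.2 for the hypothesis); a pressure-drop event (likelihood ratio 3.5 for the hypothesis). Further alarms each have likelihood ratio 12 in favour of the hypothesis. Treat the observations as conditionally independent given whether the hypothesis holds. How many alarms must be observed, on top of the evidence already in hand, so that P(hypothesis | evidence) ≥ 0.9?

Prior odds = 0.026/0.974 = 13/487.
Combined Bayes factor of the evidence already in hand = 0.2 × 3.5 = 0.7.
Odds after that evidence = (13/487) × 0.7 = 91/4870.
Target odds = 0.9/0.1 = 9.
Need 12ⁿ ≥ 9 ÷ (91/4870) = 43830/91.
12² = 144 falls short of 43830/91 but 12³ = 1728 reaches it, so n = 3.

3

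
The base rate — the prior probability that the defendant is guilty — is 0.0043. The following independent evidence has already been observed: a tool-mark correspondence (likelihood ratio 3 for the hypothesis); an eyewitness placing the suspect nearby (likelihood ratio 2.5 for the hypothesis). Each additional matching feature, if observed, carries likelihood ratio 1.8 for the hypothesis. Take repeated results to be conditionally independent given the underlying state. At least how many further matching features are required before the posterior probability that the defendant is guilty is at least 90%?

Prior odds = 0.0043/0.9957 = 43/9957.
Combined Bayes factor of the evidence already in hand = 3 × 2.5 = 7.5.
Odds after that evidence = (43/9957) × 7.5 = 215/6638.
Target odds = 0.9/0.1 = 9.
Need 1.8ⁿ ≥ 9 ÷ (215/6638) = 59742/215.
1.8⁹ = 387420489/1953125 falls short of 59742/215 but 1.8¹⁰ ≈357.047 reaches it, so n = 10.

10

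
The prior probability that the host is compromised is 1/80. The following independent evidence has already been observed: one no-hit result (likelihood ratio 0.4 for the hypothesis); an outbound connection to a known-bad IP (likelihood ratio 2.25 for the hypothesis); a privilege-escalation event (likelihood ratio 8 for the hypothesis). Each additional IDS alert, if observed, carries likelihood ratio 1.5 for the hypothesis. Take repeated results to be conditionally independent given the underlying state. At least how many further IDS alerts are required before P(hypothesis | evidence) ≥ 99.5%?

19

Prior odds = 0.0125/0.9875 = 1/79.
Combined Bayes factor of the evidence already in hand = 0.4 × 2.25 × 8 = 7.2.
Odds after that evidence = (1/79) × 7.2 = 36/395.
Target odds = 0.995/0.005 = 199.
Need 1.5ⁿ ≥ 199 ÷ (36/395) = 78605/36.
1.5¹⁸ = 387420489/262144 falls short of 78605/36 but 1.5¹⁹ ≈2216.84 reaches it, so n = 19.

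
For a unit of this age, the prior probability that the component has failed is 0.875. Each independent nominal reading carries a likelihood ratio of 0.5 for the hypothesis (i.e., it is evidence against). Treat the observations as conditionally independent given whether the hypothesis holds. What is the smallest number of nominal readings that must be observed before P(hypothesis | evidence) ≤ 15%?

Prior odds = 0.875/0.125 = 7.
Likelihood ratio per nominal reading = 0.5.
Target posterior odds = 0.15/0.85 = 3/17.
Need 7 × 0.5ⁿ ≤ 3/17, i.e. 0.5ⁿ ≤ 3/119.
0.5⁵ = 0.03125 is still above 3/119 but 0.5⁶ = 0.015625 is at or below it, so n = 6.

6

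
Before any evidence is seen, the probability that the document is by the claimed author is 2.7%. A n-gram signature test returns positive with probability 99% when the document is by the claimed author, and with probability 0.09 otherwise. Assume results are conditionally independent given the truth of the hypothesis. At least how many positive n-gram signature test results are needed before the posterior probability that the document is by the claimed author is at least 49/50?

Prior odds = 0.027/0.973 = 27/973.
Likelihood ratio of a positive result = 0.99/0.09 = 11.
Target odds: 0.98 ÷ 0.02 = 49.
Require 11ⁿ ≥ 49 ÷ (27/973) = 47677/27.
11³ = 1331 falls short of 47677/27 but 11⁴ = 14641 reaches it, so n = 4.

4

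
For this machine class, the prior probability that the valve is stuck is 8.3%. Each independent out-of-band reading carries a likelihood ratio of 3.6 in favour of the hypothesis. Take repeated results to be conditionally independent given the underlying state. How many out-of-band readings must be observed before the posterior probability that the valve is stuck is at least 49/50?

5

Prior odds: 0.083 ÷ 0.917 = 83/917.
Likelihood ratio per out-of-band reading = 3.6.
Target odds: 0.98 ÷ 0.02 = 49.
Require 3.6ⁿ ≥ 49 ÷ (83/917) = 44933/83.
3.6⁴ = 167.9616 falls short of 44933/83 but 3.6⁵ = 604.66176 reaches it, so n = 5.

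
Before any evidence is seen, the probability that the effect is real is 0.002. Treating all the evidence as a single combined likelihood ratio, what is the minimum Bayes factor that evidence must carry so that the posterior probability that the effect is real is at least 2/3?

998

Prior odds = 0.002/0.998 = 1/499.
Target odds = (2/3)/(1/3) = 2.
Required Bayes factor = 2 ÷ (1/499) = 998.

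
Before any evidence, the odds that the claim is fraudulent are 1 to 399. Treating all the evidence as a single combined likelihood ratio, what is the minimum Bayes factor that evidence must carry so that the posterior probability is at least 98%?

19551

Prior odds = 1/399.
Target odds = 0.98/0.02 = 49.
Required Bayes factor = 49 ÷ (1/399) = 19551.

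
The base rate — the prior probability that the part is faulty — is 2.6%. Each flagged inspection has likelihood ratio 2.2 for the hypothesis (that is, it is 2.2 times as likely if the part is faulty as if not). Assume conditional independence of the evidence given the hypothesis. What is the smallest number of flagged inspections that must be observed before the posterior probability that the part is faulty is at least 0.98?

Prior odds = 0.026/0.974 = 13/487.
Likelihood ratio per flagged inspection = 2.2.
Target posterior odds = 0.98/0.02 = 49.
Require 2.2ⁿ ≥ 49 ÷ (13/487) = 23863/13.
2.2⁹ ≈1207.27 falls short of 23863/13 but 2.2¹⁰ ≈2655.99 reaches it, so n = 10.

10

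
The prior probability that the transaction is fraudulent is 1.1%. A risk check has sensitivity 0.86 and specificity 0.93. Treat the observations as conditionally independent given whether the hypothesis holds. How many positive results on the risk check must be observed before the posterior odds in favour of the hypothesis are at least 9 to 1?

3

Prior odds: 0.011 ÷ 0.989 = 11/989.
False-positive rate = 1 − 0.93 = 0.07; likelihood ratio of a positive = 0.86/0.07 = 86/7.
Target odds = 9.
Require (86/7)ⁿ ≥ 9 ÷ (11/989) = 8901/11.
(86/7)² = 7396/49 falls short of 8901/11 but (86/7)³ = 636056/343 reaches it, so n = 3.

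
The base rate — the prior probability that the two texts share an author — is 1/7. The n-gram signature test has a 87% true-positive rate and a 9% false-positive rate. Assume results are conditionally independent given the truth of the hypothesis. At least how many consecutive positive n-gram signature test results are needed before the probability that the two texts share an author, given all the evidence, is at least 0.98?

Prior odds: (1/7) ÷ (6/7) = 1/6.
Likelihood ratio of a positive result = 0.87/0.09 = 29/3.
Target odds: 0.98 ÷ 0.02 = 49.
Require (29/3)ⁿ ≥ 49 ÷ (1/6) = 294.
(29/3)² = 841/9 falls short of 294 but (29/3)³ = 24389/27 reaches it, so n = 3.

3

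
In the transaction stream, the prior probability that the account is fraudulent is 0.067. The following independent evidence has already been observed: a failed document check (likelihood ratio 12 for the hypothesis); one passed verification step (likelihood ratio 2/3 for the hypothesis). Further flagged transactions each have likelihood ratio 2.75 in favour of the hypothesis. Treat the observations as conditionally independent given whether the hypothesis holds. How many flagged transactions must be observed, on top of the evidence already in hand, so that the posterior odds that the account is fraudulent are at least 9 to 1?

3

Prior odds = 0.067/0.933 = 67/933.
Combined Bayes factor of the evidence already in hand = 12 × (2/3) = 8.
Odds after that evidence = (67/933) × 8 = 536/933.
Target odds = 9.
Need 2.75ⁿ ≥ 9 ÷ (536/933) = 8397/536.
2.75² = 7.5625 falls short of 8397/536 but 2.75³ = 20.796875 reaches it, so n = 3.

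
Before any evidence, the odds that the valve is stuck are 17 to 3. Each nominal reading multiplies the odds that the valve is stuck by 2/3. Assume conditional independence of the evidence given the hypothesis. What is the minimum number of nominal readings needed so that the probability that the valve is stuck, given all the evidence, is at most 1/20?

12

Prior odds = 17/3.
Likelihood ratio per nominal reading = 2/3.
Target odds: 0.05 ÷ 0.95 = 1/19.
Require (2/3)ⁿ ≤ 1/19 ÷ (17/3) = 3/323.
(2/3)¹¹ = 2048/177147 is still above 3/323 but (2/3)¹² = 4096/531441 is at or below it, so n = 12.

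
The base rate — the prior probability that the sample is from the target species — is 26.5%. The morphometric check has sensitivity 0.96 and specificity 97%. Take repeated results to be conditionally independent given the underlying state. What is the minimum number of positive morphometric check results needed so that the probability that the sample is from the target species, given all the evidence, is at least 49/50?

Prior odds = 0.265/0.735 = 53/147.
False-positive rate = 1 − 0.97 = 0.03; likelihood ratio of a positive = 0.96/0.03 = 32.
Target odds: 0.98 ÷ 0.02 = 49.
Require 32ⁿ ≥ 49 ÷ (53/147) = 7203/53.
32¹ = 32 falls short of 7203/53 but 32² = 1024 reaches it, so n = 2.

2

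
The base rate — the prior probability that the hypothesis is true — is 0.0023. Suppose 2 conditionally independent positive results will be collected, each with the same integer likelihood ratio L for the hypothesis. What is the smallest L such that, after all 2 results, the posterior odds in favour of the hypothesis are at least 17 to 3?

50

Prior odds = 0.0023/0.9977 = 23/9977.
Target odds = 17/3.
Need L² ≥ 17/3 ÷ (23/9977) = 169609/69.
49² = 2401 < 169609/69 ≤ 2500 = 50², so L = 50.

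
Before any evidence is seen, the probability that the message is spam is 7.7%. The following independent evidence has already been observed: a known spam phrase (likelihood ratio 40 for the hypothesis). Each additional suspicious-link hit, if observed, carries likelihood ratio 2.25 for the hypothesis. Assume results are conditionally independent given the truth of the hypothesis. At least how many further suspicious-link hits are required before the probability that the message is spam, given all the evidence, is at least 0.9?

2

Prior odds = 0.077/0.923 = 77/923.
Bayes factor of the evidence already in hand = 40.
Odds after that evidence = (77/923) × 40 = 3080/923.
Target odds = 0.9/0.1 = 9.
Need 2.25ⁿ ≥ 9 ÷ (3080/923) = 8307/3080.
2.25¹ = 2.25 falls short of 8307/3080 but 2.25² = 5.0625 reaches it, so n = 2.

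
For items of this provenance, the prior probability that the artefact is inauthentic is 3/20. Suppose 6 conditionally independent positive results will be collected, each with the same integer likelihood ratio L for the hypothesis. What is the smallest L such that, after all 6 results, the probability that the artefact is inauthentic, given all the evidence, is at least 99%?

3

Prior odds = 0.15/0.85 = 3/17.
Target odds = 0.99/0.01 = 99.
Need L⁶ ≥ 99 ÷ (3/17) = 561.
2⁶ = 64 < 561 ≤ 729 = 3⁶, so L = 3.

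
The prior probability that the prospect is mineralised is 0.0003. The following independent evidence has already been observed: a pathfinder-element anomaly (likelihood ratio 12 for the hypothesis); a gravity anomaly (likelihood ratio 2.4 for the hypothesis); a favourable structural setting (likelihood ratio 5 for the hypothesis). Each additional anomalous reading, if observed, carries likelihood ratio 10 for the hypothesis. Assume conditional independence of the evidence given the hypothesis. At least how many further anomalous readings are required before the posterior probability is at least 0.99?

Prior odds = 0.0003/0.9997 = 3/9997.
Combined Bayes factor of the evidence already in hand = 12 × 2.4 × 5 = 144.
Odds after that evidence = (3/9997) × 144 = 432/9997.
Target odds = 0.99/0.01 = 99.
Need 10ⁿ ≥ 99 ÷ (432/9997) = 109967/48.
10³ = 1000 falls short of 109967/48 but 10⁴ = 10000 reaches it, so n = 4.

4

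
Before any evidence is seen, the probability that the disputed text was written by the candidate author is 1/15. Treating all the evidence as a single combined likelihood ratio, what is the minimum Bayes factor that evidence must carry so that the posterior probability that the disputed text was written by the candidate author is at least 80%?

56

Prior odds = (1/15)/(14/15) = 1/14.
Target odds = 0.8/0.2 = 4.
Required Bayes factor = 4 ÷ (1/14) = 56.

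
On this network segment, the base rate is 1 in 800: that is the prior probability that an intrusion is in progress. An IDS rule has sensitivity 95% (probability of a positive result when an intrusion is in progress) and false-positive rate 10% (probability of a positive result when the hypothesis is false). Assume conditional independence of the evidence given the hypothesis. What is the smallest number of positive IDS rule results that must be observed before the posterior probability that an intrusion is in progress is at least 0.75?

4

Prior odds = 0.00125/0.99875 = 1/799.
Likelihood ratio of a positive result = 0.95/0.1 = 9.5.
Target posterior odds = 0.75/0.25 = 3.
Require 9.5ⁿ ≥ 3 ÷ (1/799) = 2397.
9.5³ = 857.375 falls short of 2397 but 9.5⁴ = 8145.0625 reaches it, so n = 4.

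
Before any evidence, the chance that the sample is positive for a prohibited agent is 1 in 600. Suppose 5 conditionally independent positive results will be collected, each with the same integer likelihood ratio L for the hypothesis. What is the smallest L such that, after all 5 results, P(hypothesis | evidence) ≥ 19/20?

Prior odds = (1/600)/(599/600) = 1/599.
Target odds = 0.95/0.05 = 19.
Need L⁵ ≥ 19 ÷ (1/599) = 11381.
6⁵ = 7776 < 11381 ≤ 16807 = 7⁵, so L = 7.

7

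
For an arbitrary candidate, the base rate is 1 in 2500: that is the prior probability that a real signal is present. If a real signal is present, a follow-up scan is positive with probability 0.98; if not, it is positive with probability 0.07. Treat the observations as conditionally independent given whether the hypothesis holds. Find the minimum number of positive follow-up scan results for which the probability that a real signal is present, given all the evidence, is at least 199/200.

5

Prior odds: 0.0004 ÷ 0.9996 = 1/2499.
Likelihood ratio of a positive = 0.98/0.07 = 14.
Target posterior odds = 0.995/0.005 = 199.
Require 14ⁿ ≥ 199 ÷ (1/2499) = 497301.
14⁴ = 38416 falls short of 497301 but 14⁵ = 537824 reaches it, so n = 5.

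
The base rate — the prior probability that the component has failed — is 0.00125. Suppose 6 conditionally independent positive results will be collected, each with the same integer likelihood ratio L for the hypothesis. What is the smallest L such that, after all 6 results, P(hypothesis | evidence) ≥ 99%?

7

Prior odds = 0.00125/0.99875 = 1/799.
Target odds = 0.99/0.01 = 99.
Need L⁶ ≥ 99 ÷ (1/799) = 79101.
6⁶ = 46656 < 79101 ≤ 117649 = 7⁶, so L = 7.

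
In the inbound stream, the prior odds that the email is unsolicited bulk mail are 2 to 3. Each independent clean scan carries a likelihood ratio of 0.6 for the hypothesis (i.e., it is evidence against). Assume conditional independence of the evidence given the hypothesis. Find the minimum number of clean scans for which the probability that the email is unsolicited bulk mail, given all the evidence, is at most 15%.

Prior odds = 2/3.
Likelihood ratio per clean scan = 0.6.
Target posterior odds = 0.15/0.85 = 3/17.
Need (2/3) × 0.6ⁿ ≤ 3/17, i.e. 0.6ⁿ ≤ 9/34.
0.6² = 0.36 is still above 9/34 but 0.6³ = 0.216 is at or below it, so n = 3.

3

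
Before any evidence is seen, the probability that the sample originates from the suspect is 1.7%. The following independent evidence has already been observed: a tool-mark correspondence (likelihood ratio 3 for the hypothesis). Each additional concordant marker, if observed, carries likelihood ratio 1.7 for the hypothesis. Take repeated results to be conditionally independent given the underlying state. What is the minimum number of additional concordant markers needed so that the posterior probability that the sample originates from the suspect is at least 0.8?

Prior odds = 0.017/0.983 = 17/983.
Bayes factor of the evidence already in hand = 3.
Odds after that evidence = (17/983) × 3 = 51/983.
Target odds = 0.8/0.2 = 4.
Need 1.7ⁿ ≥ 4 ÷ (51/983) = 3932/51.
1.7⁸ ≈69.7576 falls short of 3932/51 but 1.7⁹ ≈118.588 reaches it, so n = 9.

9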